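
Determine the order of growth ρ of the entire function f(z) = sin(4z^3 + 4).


Write sin(w) = (e^{iw} ± e^{−iw})/(2 or 2i), so |sin(w)| ≤ e^{|w|}. With w = 4z^3 + 4, |w| ≤ 4r^3 + 4 on |z|=r, giving M(r) ≤ e^{4r^3 + 4} and ρ ≤ 3. For the lower bound, choose z on |z|=r with 4z^3 purely imaginary of modulus 4r^3; then |sin(4z^3 + 4)| grows like e^{4r^3}/2, so ρ ≥ 3. Hence ρ = 3.
Therefore ρ = 3.

Order ρ = 3.


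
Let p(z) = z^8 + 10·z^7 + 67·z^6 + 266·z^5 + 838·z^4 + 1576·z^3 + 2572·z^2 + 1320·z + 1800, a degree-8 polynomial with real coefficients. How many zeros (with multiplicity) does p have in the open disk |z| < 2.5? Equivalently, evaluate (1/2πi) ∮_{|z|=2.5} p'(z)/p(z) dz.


The zeros of p are: (0 + 1i), (0 - 1i), (-1 + 3i), (-1 - 3i), (-1 + 3i), (-1 - 3i), (-3 + 3i), (-3 - 3i).
Their magnitudes are: 1, 1, 3.162, 3.162, 3.162, 3.162, 4.243, 4.243.
Zeros with |z| < R = 2.5: (0 + 1i), (0 - 1i).
Count = 2.
By the argument principle, (1/2πi) ∮_{|z|=R} p'(z)/p(z) dz equals exactly this count.

Number of zeros inside |z| < 2.5: 2.


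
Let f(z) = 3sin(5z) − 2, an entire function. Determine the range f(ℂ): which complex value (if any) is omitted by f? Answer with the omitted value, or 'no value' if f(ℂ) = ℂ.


Little Picard bounds the complement of f(ℂ) to at most one point.
sin is entire and surjective onto ℂ: for every w ∈ ℂ, sin(ζ) = w has a solution ζ ∈ ℂ (e.g., via the complex inverse arcsin). With ζ = 5z this gives z = ζ/(5). Then 3·sin(5z) takes every value in 3·ℂ = ℂ, and adding -2 is a bijection of ℂ. So f is surjective and omits no value. (Note: only on the real line is sin bounded by [−1, 1].)

Omitted value: no value.


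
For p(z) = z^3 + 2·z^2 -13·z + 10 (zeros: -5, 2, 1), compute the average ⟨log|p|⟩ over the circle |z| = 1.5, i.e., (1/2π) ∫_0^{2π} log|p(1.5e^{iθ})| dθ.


Zeros: -5, 1, 2; r = 1.5.
Inside |z| < r: 1. Outside (|z| ≥ r): -5, 2.
p(0) = 10, so log|p(0)| = log(10) = 2.3026.
Apply Jensen: I(r) = log|p(0)| + Σ_k log(r/|z_k|), summed over zeros inside |z| < r.
  log(r/|z_k|) for z_k = 1: log(1.5/1) = 0.4055
  Outside zeros (-5, 2) contribute nothing to the Jensen sum.
Sum over inside zeros: 0.4055.
I(r) = log|p(0)| + (inside sum) = 2.3026 + 0.4055 = 2.7081.
Note: since some zeros are outside |z| ≤ r, the simplified n·log(r) form does NOT apply — only the inside zeros contribute.

I(r) ≈ 2.7081.


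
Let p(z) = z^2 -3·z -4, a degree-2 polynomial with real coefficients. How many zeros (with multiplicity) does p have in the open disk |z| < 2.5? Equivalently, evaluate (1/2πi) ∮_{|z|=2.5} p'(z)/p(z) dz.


The zeros of p are: 4, -1.
Their magnitudes are: 4, 1.
Zeros with |z| < R = 2.5: -1.
Count = 1.
By the argument principle, (1/2πi) ∮_{|z|=R} p'(z)/p(z) dz equals exactly this count.

Number of zeros inside |z| < 2.5: 1.


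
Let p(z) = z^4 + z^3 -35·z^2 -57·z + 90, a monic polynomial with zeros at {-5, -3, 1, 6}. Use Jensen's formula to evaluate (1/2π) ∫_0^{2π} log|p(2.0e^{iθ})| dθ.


Zeros: -5, -3, 1, 6; r = 2.0.
Inside |z| < r: 1. Outside (|z| ≥ r): -5, -3, 6.
p(0) = 90, so log|p(0)| = log(90) = 4.4998.
Apply Jensen: I(r) = log|p(0)| + Σ_k log(r/|z_k|), summed over zeros inside |z| < r.
  log(r/|z_k|) for z_k = 1: log(2.0/1) = 0.6931
  Outside zeros (-5, -3, 6) contribute nothing to the Jensen sum.
Sum over inside zeros: 0.6931.
I(r) = log|p(0)| + (inside sum) = 4.4998 + 0.6931 = 5.1930.
Note: since some zeros are outside |z| ≤ r, the simplified n·log(r) form does NOT apply — only the inside zeros contribute.

I(r) ≈ 5.1930.


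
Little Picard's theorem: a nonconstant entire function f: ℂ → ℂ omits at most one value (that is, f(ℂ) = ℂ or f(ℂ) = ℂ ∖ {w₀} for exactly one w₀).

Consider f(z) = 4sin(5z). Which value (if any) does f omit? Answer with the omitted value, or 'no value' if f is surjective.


Little Picard bounds the complement of f(ℂ) to at most one point.
sin is entire and surjective onto ℂ: for every w ∈ ℂ, sin(ζ) = w has a solution ζ ∈ ℂ (e.g., via the complex inverse arcsin). With ζ = 5z this gives z = ζ/(5). Then 4·sin(5z) takes every value in 4·ℂ = ℂ, and adding 0 is a bijection of ℂ. So f is surjective and omits no value. (Note: only on the real line is sin bounded by [−1, 1].)

Omitted value: no value.


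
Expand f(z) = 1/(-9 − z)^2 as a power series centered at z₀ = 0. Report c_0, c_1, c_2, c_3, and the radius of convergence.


Let w = z − z₀, so z = z₀ + w.
Then -9 − z = -9 − (z₀ + w) = (-9 − z₀) − w = -9 − w.
f(z) = 1/(-9 − w)^2 = (1/(-9)^2) · (1 − w/(-9))^{−2}.
By the binomial series (1−u)^{−2} = Σ_{n≥0} C(n+1, 1) u^n for |u|<1, with u = w/(-9):
  c_n = C(n+1, 1) / (-9)^(n+2).
  c_0 = 1/(-9)^2 = 1/81.
  c_1 = 2/(-9)^3 = -2/729.
  c_2 = 3/(-9)^4 = 1/2187.
  c_3 = 4/(-9)^5 = -4/59049.
The series is valid for |w/d| < 1, i.e. |z − z₀| < |d|.
Radius of convergence: R = |-9 − z₀| = |-9| = 9 (distance from z₀ to the singularity z = -9).

c_0 = 1/81, c_1 = -2/729, c_2 = 1/2187, c_3 = -4/59049; R = 9.


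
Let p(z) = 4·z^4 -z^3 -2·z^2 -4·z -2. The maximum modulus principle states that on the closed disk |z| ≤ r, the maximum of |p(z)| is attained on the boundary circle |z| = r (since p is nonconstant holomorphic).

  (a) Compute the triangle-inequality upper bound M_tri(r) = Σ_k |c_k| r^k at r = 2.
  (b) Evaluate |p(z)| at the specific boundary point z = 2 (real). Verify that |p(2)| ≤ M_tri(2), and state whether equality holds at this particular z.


Coefficients: c_0 = -2, c_1 = -4, c_2 = -2, c_3 = -1, c_4 = 4. Radius r = 2.
Part (a). Triangle bound: M_tri(r) = Σ_k |c_k| r^k
  = |-2|·2^0 + |-4|·2^1 + |-2|·2^2 + |-1|·2^3 + |4|·2^4
  = 2 + 8 + 8 + 8 + 64 = 90.
This bounds M(r) := max_{|z|=r} |p(z)| from above; equality holds iff all terms c_k z^k can be made to align in phase at a single z on |z|=r.
Part (b). At z = 2 (real, on the circle |z| = r):
  p(2) = (-2)·2^0 + (-4)·2^1 + (-2)·2^2 + (-1)·2^3 + (4)·2^4 = 38.
  |p(2)| = 38.
Check: |p(2)| = 38 ≤ 90 = M_tri(2). ✓ Equality does not hold at z = 2 (the coefficients have mixed signs, so the terms do not all align in phase there).

M_tri(2) = 90; |p(2)| = 38; equality at z=2: no.


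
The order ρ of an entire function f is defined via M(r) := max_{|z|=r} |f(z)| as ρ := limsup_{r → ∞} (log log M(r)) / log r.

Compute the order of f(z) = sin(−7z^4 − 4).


Write sin(w) = (e^{iw} ± e^{−iw})/(2 or 2i), so |sin(w)| ≤ e^{|w|}. With w = −7z^4 − 4, |w| ≤ 7r^4 + 4 on |z|=r, giving M(r) ≤ e^{7r^4 + 4} and ρ ≤ 4. For the lower bound, choose z on |z|=r with -7z^4 purely imaginary of modulus 7r^4; then |sin(−7z^4 − 4)| grows like e^{7r^4}/2, so ρ ≥ 4. Hence ρ = 4.
Therefore ρ = 4.

Order ρ = 4.


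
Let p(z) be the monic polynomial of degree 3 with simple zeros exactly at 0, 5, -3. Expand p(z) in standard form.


The polynomial is p(z) = ∏_{α ∈ S} (z − α), where S = {0, 5, -3}.
Expanding the product yields: p(z) = z^3 -2·z^2 -15·z.
The resulting polynomial has degree 3 and real coefficients as required.

p(z) = z^3 -2·z^2 -15·z.


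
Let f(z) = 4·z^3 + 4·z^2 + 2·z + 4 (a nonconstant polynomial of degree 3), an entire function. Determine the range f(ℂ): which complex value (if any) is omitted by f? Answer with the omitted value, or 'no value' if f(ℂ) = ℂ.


Little Picard bounds the complement of f(ℂ) to at most one point.
For every w ∈ ℂ, the equation p(z) − w = 0 is a nonconstant polynomial in z and hence has at least one root by the fundamental theorem of algebra. So p is surjective onto ℂ, omitting no value.

Omitted value: no value.


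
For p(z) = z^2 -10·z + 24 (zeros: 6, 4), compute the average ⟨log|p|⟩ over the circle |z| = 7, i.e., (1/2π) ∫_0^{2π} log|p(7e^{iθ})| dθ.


Zeros: 4, 6; r = 7.
Inside |z| < r: 4, 6. Outside (|z| ≥ r): ∅.
p(0) = 24, so log|p(0)| = log(24) = 3.1781.
Apply Jensen: I(r) = log|p(0)| + Σ_k log(r/|z_k|), summed over zeros inside |z| < r.
  log(r/|z_k|) for z_k = 6: log(7/6) = 0.1542
  log(r/|z_k|) for z_k = 4: log(7/4) = 0.5596
Sum over inside zeros: 0.7138.
I(r) = log|p(0)| + (inside sum) = 3.1781 + 0.7138 = 3.8918.
Closed form (all zeros inside, monic): I(r) = n·log(r) = 2·log(7) = 3.8918. ✓

I(r) ≈ 3.8918.


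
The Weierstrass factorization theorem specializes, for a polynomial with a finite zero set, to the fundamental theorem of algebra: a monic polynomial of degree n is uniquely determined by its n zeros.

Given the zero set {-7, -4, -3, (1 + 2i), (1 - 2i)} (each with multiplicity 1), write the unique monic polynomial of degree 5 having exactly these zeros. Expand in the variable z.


The polynomial is p(z) = ∏_{α ∈ S} (z − α), where S = {-7, -4, -3, (1 + 2i), (1 - 2i)}.
Expanding the product yields: p(z) = z^5 + 12·z^4 + 38·z^3 + 32·z^2 + 137·z + 420.
Note conjugate pairs combine to real quadratics: (z − (1+2i))(z − (1−2i)) = z² − 2z + 5.
The resulting polynomial has degree 5 and real coefficients as required.

p(z) = z^5 + 12·z^4 + 38·z^3 + 32·z^2 + 137·z + 420.


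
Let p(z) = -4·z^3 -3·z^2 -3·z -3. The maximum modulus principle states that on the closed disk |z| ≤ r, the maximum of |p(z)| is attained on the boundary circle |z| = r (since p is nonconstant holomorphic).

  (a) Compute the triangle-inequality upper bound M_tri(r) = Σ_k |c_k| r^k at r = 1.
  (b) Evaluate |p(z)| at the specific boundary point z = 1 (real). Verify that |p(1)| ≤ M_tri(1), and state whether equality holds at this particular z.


Coefficients: c_0 = -3, c_1 = -3, c_2 = -3, c_3 = -4. Radius r = 1.
Part (a). Triangle bound: M_tri(r) = Σ_k |c_k| r^k
  = |-3|·1^0 + |-3|·1^1 + |-3|·1^2 + |-4|·1^3
  = 3 + 3 + 3 + 4 = 13.
This bounds M(r) := max_{|z|=r} |p(z)| from above; equality holds iff all terms c_k z^k can be made to align in phase at a single z on |z|=r.
Part (b). At z = 1 (real, on the circle |z| = r):
  p(1) = (-3)·1^0 + (-3)·1^1 + (-3)·1^2 + (-4)·1^3 = -13.
  |p(1)| = 13.
Since all nonzero coefficients share the same sign, |p(1)| = 13 = M_tri(1); the triangle bound is attained at z = 1, so in fact M(r) = 13.

M_tri(1) = 13; |p(1)| = 13; equality at z=1: yes.


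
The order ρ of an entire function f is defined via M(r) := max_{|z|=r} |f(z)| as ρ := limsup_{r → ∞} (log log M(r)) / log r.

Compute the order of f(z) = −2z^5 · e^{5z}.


M(r) = max_{|z|=r} |-2|·|z|^5·|e^{5z}| = 2·r^5 · e^{5r^1} (the factors attain their maxima compatibly on |z|=r). Then log M(r) = log 2 + 5·log r + 5r^1, dominated by the last term, so log log M(r) ~ 1·log r. The polynomial factor -2z^5 contributes only a log r term and does not affect the order. ρ = 1.
Therefore ρ = 1.

Order ρ = 1.


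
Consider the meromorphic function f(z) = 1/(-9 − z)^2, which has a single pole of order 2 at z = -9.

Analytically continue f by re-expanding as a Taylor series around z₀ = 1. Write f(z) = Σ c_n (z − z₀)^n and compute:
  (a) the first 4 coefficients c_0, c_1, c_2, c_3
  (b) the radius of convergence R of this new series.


Let w = z − z₀, so z = z₀ + w.
Then -9 − z = -9 − (z₀ + w) = (-9 − z₀) − w = -10 − w.
f(z) = 1/(-10 − w)^2 = (1/(-10)^2) · (1 − w/(-10))^{−2}.
By the binomial series (1−u)^{−2} = Σ_{n≥0} C(n+1, 1) u^n for |u|<1, with u = w/(-10):
  c_n = C(n+1, 1) / (-10)^(n+2).
  c_0 = 1/(-10)^2 = 1/100.
  c_1 = 2/(-10)^3 = -1/500.
  c_2 = 3/(-10)^4 = 3/10000.
  c_3 = 4/(-10)^5 = -1/25000.
The series is valid for |w/d| < 1, i.e. |z − z₀| < |d|.
Radius of convergence: R = |-9 − z₀| = |-10| = 10 (distance from z₀ to the singularity z = -9).

c_0 = 1/100, c_1 = -1/500, c_2 = 3/10000, c_3 = -1/25000; R = 10.


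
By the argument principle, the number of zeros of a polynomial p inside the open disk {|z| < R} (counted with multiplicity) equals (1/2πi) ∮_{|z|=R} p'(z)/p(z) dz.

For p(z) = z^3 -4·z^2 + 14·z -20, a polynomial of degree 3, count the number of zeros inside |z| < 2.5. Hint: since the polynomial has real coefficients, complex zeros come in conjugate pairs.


The zeros of p are: (1 + 3i), (1 - 3i), 2.
Their magnitudes are: 3.162, 3.162, 2.
Zeros with |z| < R = 2.5: 2.
Count = 1.
By the argument principle, (1/2πi) ∮_{|z|=R} p'(z)/p(z) dz equals exactly this count.

Number of zeros inside |z| < 2.5: 1.


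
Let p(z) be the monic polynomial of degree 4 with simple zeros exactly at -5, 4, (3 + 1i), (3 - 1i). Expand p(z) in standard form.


The polynomial is p(z) = ∏_{α ∈ S} (z − α), where S = {-5, 4, (3 + 1i), (3 - 1i)}.
Expanding the product yields: p(z) = z^4 -5·z^3 -16·z^2 + 130·z -200.
Note conjugate pairs combine to real quadratics: (z − (3+1i))(z − (3−1i)) = z² − 6z + 10.
The resulting polynomial has degree 4 and real coefficients as required.

p(z) = z^4 -5·z^3 -16·z^2 + 130·z -200.


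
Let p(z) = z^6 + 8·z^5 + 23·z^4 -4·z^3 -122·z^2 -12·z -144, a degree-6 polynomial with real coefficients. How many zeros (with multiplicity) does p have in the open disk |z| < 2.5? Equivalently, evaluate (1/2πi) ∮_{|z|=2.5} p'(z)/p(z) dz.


The zeros of p are: -4, (0 + 1i), (0 - 1i), 2, (-3 + 3i), (-3 - 3i).
Their magnitudes are: 4, 1, 1, 2, 4.243, 4.243.
Zeros with |z| < R = 2.5: (0 + 1i), (0 - 1i), 2.
Count = 3.
By the argument principle, (1/2πi) ∮_{|z|=R} p'(z)/p(z) dz equals exactly this count.

Number of zeros inside |z| < 2.5: 3.


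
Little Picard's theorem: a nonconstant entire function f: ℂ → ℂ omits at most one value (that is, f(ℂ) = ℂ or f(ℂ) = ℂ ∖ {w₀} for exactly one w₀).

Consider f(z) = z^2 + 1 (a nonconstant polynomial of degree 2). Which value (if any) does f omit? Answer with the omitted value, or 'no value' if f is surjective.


Little Picard bounds the complement of f(ℂ) to at most one point.
For every w ∈ ℂ, the equation p(z) − w = 0 is a nonconstant polynomial in z and hence has at least one root by the fundamental theorem of algebra. So p is surjective onto ℂ, omitting no value.

Omitted value: no value.


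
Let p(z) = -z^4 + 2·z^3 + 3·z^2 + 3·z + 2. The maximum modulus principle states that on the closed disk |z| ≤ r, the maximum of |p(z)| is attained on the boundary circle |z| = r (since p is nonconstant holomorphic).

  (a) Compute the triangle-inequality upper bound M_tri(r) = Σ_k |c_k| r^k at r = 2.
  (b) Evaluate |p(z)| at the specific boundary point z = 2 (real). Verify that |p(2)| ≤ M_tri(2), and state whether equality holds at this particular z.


Coefficients: c_0 = 2, c_1 = 3, c_2 = 3, c_3 = 2, c_4 = -1. Radius r = 2.
Part (a). Triangle bound: M_tri(r) = Σ_k |c_k| r^k
  = |2|·2^0 + |3|·2^1 + |3|·2^2 + |2|·2^3 + |-1|·2^4
  = 2 + 6 + 12 + 16 + 16 = 52.
This bounds M(r) := max_{|z|=r} |p(z)| from above; equality holds iff all terms c_k z^k can be made to align in phase at a single z on |z|=r.
Part (b). At z = 2 (real, on the circle |z| = r):
  p(2) = (2)·2^0 + (3)·2^1 + (3)·2^2 + (2)·2^3 + (-1)·2^4 = 20.
  |p(2)| = 20.
Check: |p(2)| = 20 ≤ 52 = M_tri(2). ✓ Equality does not hold at z = 2 (the coefficients have mixed signs, so the terms do not all align in phase there).

M_tri(2) = 52; |p(2)| = 20; equality at z=2: no.


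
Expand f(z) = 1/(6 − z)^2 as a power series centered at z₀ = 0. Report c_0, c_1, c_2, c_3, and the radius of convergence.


Let w = z − z₀, so z = z₀ + w.
Then 6 − z = 6 − (z₀ + w) = (6 − z₀) − w = 6 − w.
f(z) = 1/(6 − w)^2 = (1/(6)^2) · (1 − w/(6))^{−2}.
By the binomial series (1−u)^{−2} = Σ_{n≥0} C(n+1, 1) u^n for |u|<1, with u = w/(6):
  c_n = C(n+1, 1) / (6)^(n+2).
  c_0 = 1/(6)^2 = 1/36.
  c_1 = 2/(6)^3 = 1/108.
  c_2 = 3/(6)^4 = 1/432.
  c_3 = 4/(6)^5 = 1/1944.
The series is valid for |w/d| < 1, i.e. |z − z₀| < |d|.
Radius of convergence: R = |6 − z₀| = |6| = 6 (distance from z₀ to the singularity z = 6).

c_0 = 1/36, c_1 = 1/108, c_2 = 1/432, c_3 = 1/1944; R = 6.


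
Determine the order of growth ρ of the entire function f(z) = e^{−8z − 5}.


|e^{−8z − 5}| = e^{Re(-8·z) + -5} ≤ e^{8|z|^1 + -5} = e^{8r^1 + -5} on |z| = r, so ρ ≤ 1. Choosing z on |z|=r so that -8·z is real positive (always possible by picking arg z appropriately) gives |f(z)| = e^{8r^1 + -5}, matching the bound. The additive constant -5 does not affect log log M(r) ~ 1·log r. Hence ρ = 1.
Therefore ρ = 1.

Order ρ = 1.


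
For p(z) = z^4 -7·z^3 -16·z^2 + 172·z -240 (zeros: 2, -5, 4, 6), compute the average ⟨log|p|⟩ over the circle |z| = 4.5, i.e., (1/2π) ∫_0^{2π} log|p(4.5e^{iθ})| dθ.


Zeros: -5, 2, 4, 6; r = 4.5.
Inside |z| < r: 2, 4. Outside (|z| ≥ r): -5, 6.
p(0) = -240, so log|p(0)| = log(240) = 5.4806.
Apply Jensen: I(r) = log|p(0)| + Σ_k log(r/|z_k|), summed over zeros inside |z| < r.
  log(r/|z_k|) for z_k = 2: log(4.5/2) = 0.8109
  log(r/|z_k|) for z_k = 4: log(4.5/4) = 0.1178
  Outside zeros (-5, 6) contribute nothing to the Jensen sum.
Sum over inside zeros: 0.9287.
I(r) = log|p(0)| + (inside sum) = 5.4806 + 0.9287 = 6.4094.
Note: since some zeros are outside |z| ≤ r, the simplified n·log(r) form does NOT apply — only the inside zeros contribute.

I(r) ≈ 6.4094.


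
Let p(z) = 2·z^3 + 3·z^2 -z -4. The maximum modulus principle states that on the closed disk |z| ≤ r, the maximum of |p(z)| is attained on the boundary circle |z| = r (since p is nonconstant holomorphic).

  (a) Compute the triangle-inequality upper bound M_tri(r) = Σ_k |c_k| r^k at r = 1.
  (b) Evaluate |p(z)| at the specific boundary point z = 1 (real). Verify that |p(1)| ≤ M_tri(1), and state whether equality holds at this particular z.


Coefficients: c_0 = -4, c_1 = -1, c_2 = 3, c_3 = 2. Radius r = 1.
Part (a). Triangle bound: M_tri(r) = Σ_k |c_k| r^k
  = |-4|·1^0 + |-1|·1^1 + |3|·1^2 + |2|·1^3
  = 4 + 1 + 3 + 2 = 10.
This bounds M(r) := max_{|z|=r} |p(z)| from above; equality holds iff all terms c_k z^k can be made to align in phase at a single z on |z|=r.
Part (b). At z = 1 (real, on the circle |z| = r):
  p(1) = (-4)·1^0 + (-1)·1^1 + (3)·1^2 + (2)·1^3 = 0.
  |p(1)| = 0.
Check: |p(1)| = 0 ≤ 10 = M_tri(1). ✓ Equality does not hold at z = 1 (the coefficients have mixed signs, so the terms do not all align in phase there).

M_tri(1) = 10; |p(1)| = 0; equality at z=1: no.


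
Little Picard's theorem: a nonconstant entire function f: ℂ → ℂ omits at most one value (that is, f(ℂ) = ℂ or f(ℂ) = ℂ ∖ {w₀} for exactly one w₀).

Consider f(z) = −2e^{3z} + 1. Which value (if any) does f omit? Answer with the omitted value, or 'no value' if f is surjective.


Little Picard bounds the complement of f(ℂ) to at most one point.
e^{3z} is never zero on ℂ, so -2·e^{3z} takes every value in ℂ ∖ {0}. Adding 1 shifts the range to ℂ ∖ {1}. Thus f omits exactly the value 1.

Omitted value: 1.


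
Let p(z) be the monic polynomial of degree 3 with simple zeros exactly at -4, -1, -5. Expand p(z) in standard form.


The polynomial is p(z) = ∏_{α ∈ S} (z − α), where S = {-4, -1, -5}.
Expanding the product yields: p(z) = z^3 + 10·z^2 + 29·z + 20.
The resulting polynomial has degree 3 and real coefficients as required.

p(z) = z^3 + 10·z^2 + 29·z + 20.


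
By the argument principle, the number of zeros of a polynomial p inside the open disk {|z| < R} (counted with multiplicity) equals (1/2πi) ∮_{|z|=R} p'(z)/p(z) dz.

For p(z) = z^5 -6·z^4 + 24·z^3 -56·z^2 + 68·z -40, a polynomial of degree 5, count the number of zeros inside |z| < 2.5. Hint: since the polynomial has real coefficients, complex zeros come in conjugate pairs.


The zeros of p are: (1 + 3i), (1 - 3i), (1 + 1i), (1 - 1i), 2.
Their magnitudes are: 3.162, 3.162, 1.414, 1.414, 2.
Zeros with |z| < R = 2.5: (1 + 1i), (1 - 1i), 2.
Count = 3.
By the argument principle, (1/2πi) ∮_{|z|=R} p'(z)/p(z) dz equals exactly this count.

Number of zeros inside |z| < 2.5: 3.


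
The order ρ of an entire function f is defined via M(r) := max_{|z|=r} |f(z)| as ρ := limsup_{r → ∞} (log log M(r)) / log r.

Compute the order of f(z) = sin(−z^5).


Write sin(w) = (e^{iw} ± e^{−iw})/(2 or 2i), so |sin(w)| ≤ e^{|w|}. With w = −z^5, |w| ≤ 1r^5 + 0 on |z|=r, giving M(r) ≤ e^{1r^5 + 0} and ρ ≤ 5. For the lower bound, choose z on |z|=r with -1z^5 purely imaginary of modulus 1r^5; then |sin(−z^5)| grows like e^{1r^5}/2, so ρ ≥ 5. Hence ρ = 5.
Therefore ρ = 5.

Order ρ = 5.


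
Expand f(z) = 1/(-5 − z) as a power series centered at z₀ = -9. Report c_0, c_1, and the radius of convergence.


Let w = z − z₀, so z = z₀ + w.
Then -5 − z = -5 − (z₀ + w) = (-5 − z₀) − w = 4 − w.
f(z) = 1/(4 − w) = (1/(4)) · 1/(1 − w/(4)) = Σ_{n≥0} w^n / (4)^(n+1).
So c_n = 1/(4)^(n+1):
  c_0 = 1/(4)^1 = 1/4.
  c_1 = 1/(4)^2 = 1/16.
The series is valid for |w/d| < 1, i.e. |z − z₀| < |d|.
Radius of convergence: R = |-5 − z₀| = |4| = 4 (distance from z₀ to the singularity z = -5).

c_0 = 1/4, c_1 = 1/16; R = 4.


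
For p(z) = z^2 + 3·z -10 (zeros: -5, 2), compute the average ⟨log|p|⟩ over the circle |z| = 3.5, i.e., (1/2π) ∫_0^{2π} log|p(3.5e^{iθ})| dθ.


Zeros: -5, 2; r = 3.5.
Inside |z| < r: 2. Outside (|z| ≥ r): -5.
p(0) = -10, so log|p(0)| = log(10) = 2.3026.
Apply Jensen: I(r) = log|p(0)| + Σ_k log(r/|z_k|), summed over zeros inside |z| < r.
  log(r/|z_k|) for z_k = 2: log(3.5/2) = 0.5596
  Outside zeros (-5) contribute nothing to the Jensen sum.
Sum over inside zeros: 0.5596.
I(r) = log|p(0)| + (inside sum) = 2.3026 + 0.5596 = 2.8622.
Note: since some zeros are outside |z| ≤ r, the simplified n·log(r) form does NOT apply — only the inside zeros contribute.

I(r) ≈ 2.8622.


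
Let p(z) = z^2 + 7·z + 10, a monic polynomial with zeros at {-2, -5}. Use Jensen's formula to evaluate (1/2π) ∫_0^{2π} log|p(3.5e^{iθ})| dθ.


Zeros: -5, -2; r = 3.5.
Inside |z| < r: -2. Outside (|z| ≥ r): -5.
p(0) = 10, so log|p(0)| = log(10) = 2.3026.
Apply Jensen: I(r) = log|p(0)| + Σ_k log(r/|z_k|), summed over zeros inside |z| < r.
  log(r/|z_k|) for z_k = -2: log(3.5/2) = 0.5596
  Outside zeros (-5) contribute nothing to the Jensen sum.
Sum over inside zeros: 0.5596.
I(r) = log|p(0)| + (inside sum) = 2.3026 + 0.5596 = 2.8622.
Note: since some zeros are outside |z| ≤ r, the simplified n·log(r) form does NOT apply — only the inside zeros contribute.

I(r) ≈ 2.8622.


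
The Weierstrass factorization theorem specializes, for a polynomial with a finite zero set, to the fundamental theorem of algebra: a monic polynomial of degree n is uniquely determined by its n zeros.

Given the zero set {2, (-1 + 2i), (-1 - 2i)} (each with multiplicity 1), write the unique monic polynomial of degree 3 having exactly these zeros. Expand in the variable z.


The polynomial is p(z) = ∏_{α ∈ S} (z − α), where S = {2, (-1 + 2i), (-1 - 2i)}.
Expanding the product yields: p(z) = z^3 + z -10.
Note conjugate pairs combine to real quadratics: (z − (-1+2i))(z − (-1−2i)) = z² + 2z + 5.
The resulting polynomial has degree 3 and real coefficients as required.

p(z) = z^3 + z -10.


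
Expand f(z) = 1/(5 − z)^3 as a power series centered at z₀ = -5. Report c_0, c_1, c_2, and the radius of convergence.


Let w = z − z₀, so z = z₀ + w.
Then 5 − z = 5 − (z₀ + w) = (5 − z₀) − w = 10 − w.
f(z) = 1/(10 − w)^3 = (1/(10)^3) · (1 − w/(10))^{−3}.
By the binomial series (1−u)^{−3} = Σ_{n≥0} C(n+2, 2) u^n for |u|<1, with u = w/(10):
  c_n = C(n+2, 2) / (10)^(n+3).
  c_0 = 1/(10)^3 = 1/1000.
  c_1 = 3/(10)^4 = 3/10000.
  c_2 = 6/(10)^5 = 3/50000.
The series is valid for |w/d| < 1, i.e. |z − z₀| < |d|.
Radius of convergence: R = |5 − z₀| = |10| = 10 (distance from z₀ to the singularity z = 5).

c_0 = 1/1000, c_1 = 3/10000, c_2 = 3/50000; R = 10.


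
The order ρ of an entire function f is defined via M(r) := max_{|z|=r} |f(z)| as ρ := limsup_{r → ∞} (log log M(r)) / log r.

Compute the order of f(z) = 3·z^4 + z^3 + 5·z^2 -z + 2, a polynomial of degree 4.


|f(z)| ≤ Σ|c_k|·r^k = O(r^4) as r → ∞. Polynomial growth is O(e^{r^ε}) for every ε > 0 (since r^4/e^{r^ε} → 0), so ρ ≤ ε for all ε > 0, i.e. ρ = 0. Every nonconstant polynomial has order 0.
Therefore ρ = 0.

Order ρ = 0.


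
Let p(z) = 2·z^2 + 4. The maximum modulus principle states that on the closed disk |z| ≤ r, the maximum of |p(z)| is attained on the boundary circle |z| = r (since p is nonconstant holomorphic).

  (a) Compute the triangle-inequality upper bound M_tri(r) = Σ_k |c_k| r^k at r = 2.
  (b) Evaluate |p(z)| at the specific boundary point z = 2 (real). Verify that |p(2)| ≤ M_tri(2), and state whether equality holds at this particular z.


Coefficients: c_0 = 4, c_1 = 0, c_2 = 2. Radius r = 2.
Part (a). Triangle bound: M_tri(r) = Σ_k |c_k| r^k
  = |4|·2^0 + |0|·2^1 + |2|·2^2
  = 4 + 0 + 8 = 12.
This bounds M(r) := max_{|z|=r} |p(z)| from above; equality holds iff all terms c_k z^k can be made to align in phase at a single z on |z|=r.
Part (b). At z = 2 (real, on the circle |z| = r):
  p(2) = (4)·2^0 + (0)·2^1 + (2)·2^2 = 12.
  |p(2)| = 12.
Since all nonzero coefficients share the same sign, |p(2)| = 12 = M_tri(2); the triangle bound is attained at z = 2, so in fact M(r) = 12.

M_tri(2) = 12; |p(2)| = 12; equality at z=2: yes.


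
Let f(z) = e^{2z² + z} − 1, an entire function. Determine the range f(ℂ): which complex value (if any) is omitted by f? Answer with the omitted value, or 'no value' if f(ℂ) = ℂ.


Little Picard bounds the complement of f(ℂ) to at most one point.
The exponent g(z) = 2z² + z is a nonconstant polynomial, hence surjective onto ℂ. So e^{g(z)} takes every value in {e^w : w ∈ ℂ} = ℂ ∖ {0}. Adding -1 shifts the range to ℂ ∖ {-1}. f omits exactly -1.

Omitted value: -1.


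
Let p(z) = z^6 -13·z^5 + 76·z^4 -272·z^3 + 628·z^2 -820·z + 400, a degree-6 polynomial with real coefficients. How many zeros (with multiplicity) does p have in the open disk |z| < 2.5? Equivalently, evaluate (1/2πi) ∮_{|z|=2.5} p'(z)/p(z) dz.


The zeros of p are: 1, (3 + 1i), (3 - 1i), (1 + 3i), (1 - 3i), 4.
Their magnitudes are: 1, 3.162, 3.162, 3.162, 3.162, 4.
Zeros with |z| < R = 2.5: 1.
Count = 1.
By the argument principle, (1/2πi) ∮_{|z|=R} p'(z)/p(z) dz equals exactly this count.

Number of zeros inside |z| < 2.5: 1.


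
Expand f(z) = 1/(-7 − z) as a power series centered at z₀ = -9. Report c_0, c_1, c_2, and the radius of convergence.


Let w = z − z₀, so z = z₀ + w.
Then -7 − z = -7 − (z₀ + w) = (-7 − z₀) − w = 2 − w.
f(z) = 1/(2 − w) = (1/(2)) · 1/(1 − w/(2)) = Σ_{n≥0} w^n / (2)^(n+1).
So c_n = 1/(2)^(n+1):
  c_0 = 1/(2)^1 = 1/2.
  c_1 = 1/(2)^2 = 1/4.
  c_2 = 1/(2)^3 = 1/8.
The series is valid for |w/d| < 1, i.e. |z − z₀| < |d|.
Radius of convergence: R = |-7 − z₀| = |2| = 2 (distance from z₀ to the singularity z = -7).

c_0 = 1/2, c_1 = 1/4, c_2 = 1/8; R = 2.


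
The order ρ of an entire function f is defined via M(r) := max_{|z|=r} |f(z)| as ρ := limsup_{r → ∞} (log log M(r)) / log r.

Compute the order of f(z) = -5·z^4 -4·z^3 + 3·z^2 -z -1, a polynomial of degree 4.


|f(z)| ≤ Σ|c_k|·r^k = O(r^4) as r → ∞. Polynomial growth is O(e^{r^ε}) for every ε > 0 (since r^4/e^{r^ε} → 0), so ρ ≤ ε for all ε > 0, i.e. ρ = 0. Every nonconstant polynomial has order 0.
Therefore ρ = 0.

Order ρ = 0.


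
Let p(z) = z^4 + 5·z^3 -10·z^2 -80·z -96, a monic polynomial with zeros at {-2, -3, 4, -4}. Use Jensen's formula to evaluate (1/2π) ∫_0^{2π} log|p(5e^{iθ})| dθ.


Zeros: -4, -3, -2, 4; r = 5.
Inside |z| < r: -4, -3, -2, 4. Outside (|z| ≥ r): ∅.
p(0) = -96, so log|p(0)| = log(96) = 4.5643.
Apply Jensen: I(r) = log|p(0)| + Σ_k log(r/|z_k|), summed over zeros inside |z| < r.
  log(r/|z_k|) for z_k = -2: log(5/2) = 0.9163
  log(r/|z_k|) for z_k = -3: log(5/3) = 0.5108
  log(r/|z_k|) for z_k = 4: log(5/4) = 0.2231
  log(r/|z_k|) for z_k = -4: log(5/4) = 0.2231
Sum over inside zeros: 1.8734.
I(r) = log|p(0)| + (inside sum) = 4.5643 + 1.8734 = 6.4378.
Closed form (all zeros inside, monic): I(r) = n·log(r) = 4·log(5) = 6.4378. ✓

I(r) ≈ 6.4378.


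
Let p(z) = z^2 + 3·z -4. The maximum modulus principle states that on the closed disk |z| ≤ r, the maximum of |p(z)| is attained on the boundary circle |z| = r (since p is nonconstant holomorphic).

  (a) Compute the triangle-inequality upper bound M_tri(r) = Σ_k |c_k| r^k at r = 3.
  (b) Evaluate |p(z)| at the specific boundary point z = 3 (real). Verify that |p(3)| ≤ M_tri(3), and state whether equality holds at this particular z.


Coefficients: c_0 = -4, c_1 = 3, c_2 = 1. Radius r = 3.
Part (a). Triangle bound: M_tri(r) = Σ_k |c_k| r^k
  = |-4|·3^0 + |3|·3^1 + |1|·3^2
  = 4 + 9 + 9 = 22.
This bounds M(r) := max_{|z|=r} |p(z)| from above; equality holds iff all terms c_k z^k can be made to align in phase at a single z on |z|=r.
Part (b). At z = 3 (real, on the circle |z| = r):
  p(3) = (-4)·3^0 + (3)·3^1 + (1)·3^2 = 14.
  |p(3)| = 14.
Check: |p(3)| = 14 ≤ 22 = M_tri(3). ✓ Equality does not hold at z = 3 (the coefficients have mixed signs, so the terms do not all align in phase there).

M_tri(3) = 22; |p(3)| = 14; equality at z=3: no.


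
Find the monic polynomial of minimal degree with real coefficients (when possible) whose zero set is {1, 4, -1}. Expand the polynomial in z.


The polynomial is p(z) = ∏_{α ∈ S} (z − α), where S = {1, 4, -1}.
Expanding the product yields: p(z) = z^3 -4·z^2 -z + 4.
The resulting polynomial has degree 3 and real coefficients as required.

p(z) = z^3 -4·z^2 -z + 4.


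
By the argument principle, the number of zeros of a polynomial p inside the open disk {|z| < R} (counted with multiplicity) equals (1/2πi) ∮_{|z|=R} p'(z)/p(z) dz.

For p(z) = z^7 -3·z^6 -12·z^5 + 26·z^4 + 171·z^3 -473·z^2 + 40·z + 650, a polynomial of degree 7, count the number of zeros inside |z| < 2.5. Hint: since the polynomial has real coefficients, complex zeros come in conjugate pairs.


The zeros of p are: (2 + 1i), (2 - 1i), (-3 + 2i), (-3 - 2i), (3 + 1i), (3 - 1i), -1.
Their magnitudes are: 2.236, 2.236, 3.606, 3.606, 3.162, 3.162, 1.
Zeros with |z| < R = 2.5: (2 + 1i), (2 - 1i), -1.
Count = 3.
By the argument principle, (1/2πi) ∮_{|z|=R} p'(z)/p(z) dz equals exactly this count.

Number of zeros inside |z| < 2.5: 3.


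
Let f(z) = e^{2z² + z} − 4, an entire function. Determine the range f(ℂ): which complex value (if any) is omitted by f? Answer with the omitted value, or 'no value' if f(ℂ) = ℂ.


Little Picard bounds the complement of f(ℂ) to at most one point.
The exponent g(z) = 2z² + z is a nonconstant polynomial, hence surjective onto ℂ. So e^{g(z)} takes every value in {e^w : w ∈ ℂ} = ℂ ∖ {0}. Adding -4 shifts the range to ℂ ∖ {-4}. f omits exactly -4.

Omitted value: -4.


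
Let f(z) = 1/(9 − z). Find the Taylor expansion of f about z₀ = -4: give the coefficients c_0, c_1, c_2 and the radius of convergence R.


Let w = z − z₀, so z = z₀ + w.
Then 9 − z = 9 − (z₀ + w) = (9 − z₀) − w = 13 − w.
f(z) = 1/(13 − w) = (1/(13)) · 1/(1 − w/(13)) = Σ_{n≥0} w^n / (13)^(n+1).
So c_n = 1/(13)^(n+1):
  c_0 = 1/(13)^1 = 1/13.
  c_1 = 1/(13)^2 = 1/169.
  c_2 = 1/(13)^3 = 1/2197.
The series is valid for |w/d| < 1, i.e. |z − z₀| < |d|.
Radius of convergence: R = |9 − z₀| = |13| = 13 (distance from z₀ to the singularity z = 9).

c_0 = 1/13, c_1 = 1/169, c_2 = 1/2197; R = 13.


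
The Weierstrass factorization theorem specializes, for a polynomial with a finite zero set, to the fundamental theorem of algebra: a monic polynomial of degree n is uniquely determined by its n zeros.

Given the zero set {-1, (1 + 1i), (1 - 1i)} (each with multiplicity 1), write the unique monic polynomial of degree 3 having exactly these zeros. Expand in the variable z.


The polynomial is p(z) = ∏_{α ∈ S} (z − α), where S = {-1, (1 + 1i), (1 - 1i)}.
Expanding the product yields: p(z) = z^3 -z^2 + 2.
Note conjugate pairs combine to real quadratics: (z − (1+1i))(z − (1−1i)) = z² − 2z + 2.
The resulting polynomial has degree 3 and real coefficients as required.

p(z) = z^3 -z^2 + 2.


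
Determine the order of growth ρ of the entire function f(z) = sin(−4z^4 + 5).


Write sin(w) = (e^{iw} ± e^{−iw})/(2 or 2i), so |sin(w)| ≤ e^{|w|}. With w = −4z^4 + 5, |w| ≤ 4r^4 + 5 on |z|=r, giving M(r) ≤ e^{4r^4 + 5} and ρ ≤ 4. For the lower bound, choose z on |z|=r with -4z^4 purely imaginary of modulus 4r^4; then |sin(−4z^4 + 5)| grows like e^{4r^4}/2, so ρ ≥ 4. Hence ρ = 4.
Therefore ρ = 4.

Order ρ = 4.


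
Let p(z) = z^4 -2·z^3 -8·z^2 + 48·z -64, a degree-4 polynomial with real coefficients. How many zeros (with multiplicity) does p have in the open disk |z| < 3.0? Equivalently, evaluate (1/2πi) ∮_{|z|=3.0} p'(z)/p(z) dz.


The zeros of p are: -4, 2, (2 + 2i), (2 - 2i).
Their magnitudes are: 4, 2, 2.828, 2.828.
Zeros with |z| < R = 3.0: 2, (2 + 2i), (2 - 2i).
Count = 3.
By the argument principle, (1/2πi) ∮_{|z|=R} p'(z)/p(z) dz equals exactly this count.

Number of zeros inside |z| < 3.0: 3.


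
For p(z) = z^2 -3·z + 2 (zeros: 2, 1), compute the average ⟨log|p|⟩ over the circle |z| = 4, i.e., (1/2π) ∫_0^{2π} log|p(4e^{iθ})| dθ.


Zeros: 1, 2; r = 4.
Inside |z| < r: 1, 2. Outside (|z| ≥ r): ∅.
p(0) = 2, so log|p(0)| = log(2) = 0.6931.
Apply Jensen: I(r) = log|p(0)| + Σ_k log(r/|z_k|), summed over zeros inside |z| < r.
  log(r/|z_k|) for z_k = 2: log(4/2) = 0.6931
  log(r/|z_k|) for z_k = 1: log(4/1) = 1.3863
Sum over inside zeros: 2.0794.
I(r) = log|p(0)| + (inside sum) = 0.6931 + 2.0794 = 2.7726.
Closed form (all zeros inside, monic): I(r) = n·log(r) = 2·log(4) = 2.7726. ✓

I(r) ≈ 2.7726.


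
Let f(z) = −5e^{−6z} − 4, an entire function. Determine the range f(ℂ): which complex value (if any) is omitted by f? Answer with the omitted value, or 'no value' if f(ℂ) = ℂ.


Little Picard bounds the complement of f(ℂ) to at most one point.
e^{−6z} is never zero on ℂ, so -5·e^{−6z} takes every value in ℂ ∖ {0}. Adding -4 shifts the range to ℂ ∖ {-4}. Thus f omits exactly the value -4.

Omitted value: -4.


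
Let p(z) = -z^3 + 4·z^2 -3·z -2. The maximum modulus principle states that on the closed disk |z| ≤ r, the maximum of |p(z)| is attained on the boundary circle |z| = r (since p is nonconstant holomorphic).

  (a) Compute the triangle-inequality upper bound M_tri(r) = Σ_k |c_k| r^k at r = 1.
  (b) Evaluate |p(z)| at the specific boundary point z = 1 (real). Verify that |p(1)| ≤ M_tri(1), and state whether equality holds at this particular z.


Coefficients: c_0 = -2, c_1 = -3, c_2 = 4, c_3 = -1. Radius r = 1.
Part (a). Triangle bound: M_tri(r) = Σ_k |c_k| r^k
  = |-2|·1^0 + |-3|·1^1 + |4|·1^2 + |-1|·1^3
  = 2 + 3 + 4 + 1 = 10.
This bounds M(r) := max_{|z|=r} |p(z)| from above; equality holds iff all terms c_k z^k can be made to align in phase at a single z on |z|=r.
Part (b). At z = 1 (real, on the circle |z| = r):
  p(1) = (-2)·1^0 + (-3)·1^1 + (4)·1^2 + (-1)·1^3 = -2.
  |p(1)| = 2.
Check: |p(1)| = 2 ≤ 10 = M_tri(1). ✓ Equality does not hold at z = 1 (the coefficients have mixed signs, so the terms do not all align in phase there).

M_tri(1) = 10; |p(1)| = 2; equality at z=1: no.


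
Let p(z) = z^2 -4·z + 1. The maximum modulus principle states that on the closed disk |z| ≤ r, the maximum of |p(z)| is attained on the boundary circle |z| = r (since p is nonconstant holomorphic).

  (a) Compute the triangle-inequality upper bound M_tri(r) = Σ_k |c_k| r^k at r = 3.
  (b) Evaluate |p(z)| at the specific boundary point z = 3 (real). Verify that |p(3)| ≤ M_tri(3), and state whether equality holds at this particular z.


Coefficients: c_0 = 1, c_1 = -4, c_2 = 1. Radius r = 3.
Part (a). Triangle bound: M_tri(r) = Σ_k |c_k| r^k
  = |1|·3^0 + |-4|·3^1 + |1|·3^2
  = 1 + 12 + 9 = 22.
This bounds M(r) := max_{|z|=r} |p(z)| from above; equality holds iff all terms c_k z^k can be made to align in phase at a single z on |z|=r.
Part (b). At z = 3 (real, on the circle |z| = r):
  p(3) = (1)·3^0 + (-4)·3^1 + (1)·3^2 = -2.
  |p(3)| = 2.
Check: |p(3)| = 2 ≤ 22 = M_tri(3). ✓ Equality does not hold at z = 3 (the coefficients have mixed signs, so the terms do not all align in phase there).

M_tri(3) = 22; |p(3)| = 2; equality at z=3: no.


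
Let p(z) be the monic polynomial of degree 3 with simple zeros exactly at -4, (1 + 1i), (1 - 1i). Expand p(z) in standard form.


The polynomial is p(z) = ∏_{α ∈ S} (z − α), where S = {-4, (1 + 1i), (1 - 1i)}.
Expanding the product yields: p(z) = z^3 + 2·z^2 -6·z + 8.
Note conjugate pairs combine to real quadratics: (z − (1+1i))(z − (1−1i)) = z² − 2z + 2.
The resulting polynomial has degree 3 and real coefficients as required.

p(z) = z^3 + 2·z^2 -6·z + 8.


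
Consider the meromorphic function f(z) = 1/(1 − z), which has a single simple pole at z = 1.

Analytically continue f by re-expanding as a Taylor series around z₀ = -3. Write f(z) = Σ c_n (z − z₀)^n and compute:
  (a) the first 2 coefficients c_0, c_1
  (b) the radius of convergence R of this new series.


Let w = z − z₀, so z = z₀ + w.
Then 1 − z = 1 − (z₀ + w) = (1 − z₀) − w = 4 − w.
f(z) = 1/(4 − w) = (1/(4)) · 1/(1 − w/(4)) = Σ_{n≥0} w^n / (4)^(n+1).
So c_n = 1/(4)^(n+1):
  c_0 = 1/(4)^1 = 1/4.
  c_1 = 1/(4)^2 = 1/16.
The series is valid for |w/d| < 1, i.e. |z − z₀| < |d|.
Radius of convergence: R = |1 − z₀| = |4| = 4 (distance from z₀ to the singularity z = 1).

c_0 = 1/4, c_1 = 1/16; R = 4.


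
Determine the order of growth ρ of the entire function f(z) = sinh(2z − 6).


sinh(w) is a linear combination of e^{iw} and e^{−iw} (or e^w, e^{−w} in the hyperbolic case), so |sinh(w)| ≤ e^{|w|}. With w = 2z − 6, |w| ≤ 2|z| + 6 = 2r + 6 on |z| = r, giving M(r) ≤ e^{2r + 6}, so ρ ≤ 1. On a suitable ray (z = it for sin/cos; z = t for sinh/cosh, t real → ∞), |sinh(2z − 6)| grows like e^{2|t|}/2, so ρ ≥ 1. Hence ρ = 1.
Therefore ρ = 1.

Order ρ = 1.


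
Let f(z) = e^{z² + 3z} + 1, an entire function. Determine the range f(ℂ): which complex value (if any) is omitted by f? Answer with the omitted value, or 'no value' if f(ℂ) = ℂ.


Little Picard bounds the complement of f(ℂ) to at most one point.
The exponent g(z) = z² + 3z is a nonconstant polynomial, hence surjective onto ℂ. So e^{g(z)} takes every value in {e^w : w ∈ ℂ} = ℂ ∖ {0}. Adding 1 shifts the range to ℂ ∖ {1}. f omits exactly 1.

Omitted value: 1.


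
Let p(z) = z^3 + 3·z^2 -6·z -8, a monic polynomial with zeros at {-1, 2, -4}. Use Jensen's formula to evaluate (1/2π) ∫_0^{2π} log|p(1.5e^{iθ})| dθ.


Zeros: -4, -1, 2; r = 1.5.
Inside |z| < r: -1. Outside (|z| ≥ r): -4, 2.
p(0) = -8, so log|p(0)| = log(8) = 2.0794.
Apply Jensen: I(r) = log|p(0)| + Σ_k log(r/|z_k|), summed over zeros inside |z| < r.
  log(r/|z_k|) for z_k = -1: log(1.5/1) = 0.4055
  Outside zeros (-4, 2) contribute nothing to the Jensen sum.
Sum over inside zeros: 0.4055.
I(r) = log|p(0)| + (inside sum) = 2.0794 + 0.4055 = 2.4849.
Note: since some zeros are outside |z| ≤ r, the simplified n·log(r) form does NOT apply — only the inside zeros contribute.

I(r) ≈ 2.4849.


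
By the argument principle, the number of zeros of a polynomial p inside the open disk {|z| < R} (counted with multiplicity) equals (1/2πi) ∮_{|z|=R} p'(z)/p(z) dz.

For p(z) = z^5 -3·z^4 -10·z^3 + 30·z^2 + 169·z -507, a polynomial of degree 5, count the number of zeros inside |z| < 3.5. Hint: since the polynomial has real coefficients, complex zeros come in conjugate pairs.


The zeros of p are: (3 + 2i), (3 - 2i), (-3 + 2i), (-3 - 2i), 3.
Their magnitudes are: 3.606, 3.606, 3.606, 3.606, 3.
Zeros with |z| < R = 3.5: 3.
Count = 1.
By the argument principle, (1/2πi) ∮_{|z|=R} p'(z)/p(z) dz equals exactly this count.

Number of zeros inside |z| < 3.5: 1.
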